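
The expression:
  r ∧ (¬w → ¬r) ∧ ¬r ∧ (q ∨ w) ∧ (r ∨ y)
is never true.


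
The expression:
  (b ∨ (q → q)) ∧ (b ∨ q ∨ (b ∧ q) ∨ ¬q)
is always true.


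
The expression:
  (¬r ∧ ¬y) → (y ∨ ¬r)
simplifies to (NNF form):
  True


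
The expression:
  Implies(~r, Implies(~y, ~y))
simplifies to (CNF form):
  True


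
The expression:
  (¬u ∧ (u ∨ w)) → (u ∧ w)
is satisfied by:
  {u: True, w: False}
  {w: False, u: False}
  {w: True, u: True}


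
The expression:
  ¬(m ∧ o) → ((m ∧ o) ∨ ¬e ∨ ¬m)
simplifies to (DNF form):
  o ∨ ¬e ∨ ¬m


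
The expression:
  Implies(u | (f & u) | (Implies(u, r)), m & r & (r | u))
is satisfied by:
  {r: True, m: True}


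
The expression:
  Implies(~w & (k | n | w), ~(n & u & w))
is always true.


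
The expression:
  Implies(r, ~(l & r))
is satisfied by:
  {l: False, r: False}
  {r: True, l: False}
  {l: True, r: False}


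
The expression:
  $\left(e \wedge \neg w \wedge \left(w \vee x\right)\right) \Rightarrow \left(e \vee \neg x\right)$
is always true.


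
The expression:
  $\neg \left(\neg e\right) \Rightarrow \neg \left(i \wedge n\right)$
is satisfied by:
  {e: False, n: False, i: False}
  {i: True, e: False, n: False}
  {n: True, e: False, i: False}
  {i: True, n: True, e: False}
  {e: True, i: False, n: False}
  {i: True, e: True, n: False}
  {n: True, e: True, i: False}


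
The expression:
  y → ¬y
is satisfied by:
  {y: False}


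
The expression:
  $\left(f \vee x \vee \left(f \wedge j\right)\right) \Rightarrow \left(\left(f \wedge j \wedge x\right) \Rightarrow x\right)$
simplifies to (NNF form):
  $\text{True}$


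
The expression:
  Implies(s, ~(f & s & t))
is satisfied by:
  {s: False, t: False, f: False}
  {f: True, s: False, t: False}
  {t: True, s: False, f: False}
  {f: True, t: True, s: False}
  {s: True, f: False, t: False}
  {f: True, s: True, t: False}
  {t: True, s: True, f: False}


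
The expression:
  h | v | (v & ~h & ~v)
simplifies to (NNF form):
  h | v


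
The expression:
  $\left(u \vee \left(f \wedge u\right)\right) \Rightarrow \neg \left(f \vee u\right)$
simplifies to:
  $\neg u$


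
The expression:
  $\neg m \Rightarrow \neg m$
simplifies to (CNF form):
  $\text{True}$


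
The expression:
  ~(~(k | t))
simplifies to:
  k | t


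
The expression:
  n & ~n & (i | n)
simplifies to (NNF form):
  False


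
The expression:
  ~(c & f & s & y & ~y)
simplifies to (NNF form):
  True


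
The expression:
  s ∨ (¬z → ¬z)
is always true.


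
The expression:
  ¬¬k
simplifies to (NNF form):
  k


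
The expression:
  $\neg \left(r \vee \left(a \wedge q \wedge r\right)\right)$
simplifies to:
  $\neg r$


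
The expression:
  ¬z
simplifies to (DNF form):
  ¬z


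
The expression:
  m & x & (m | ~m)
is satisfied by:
  {m: True, x: True}


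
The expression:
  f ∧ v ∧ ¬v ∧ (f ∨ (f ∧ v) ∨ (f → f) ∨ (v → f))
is never true.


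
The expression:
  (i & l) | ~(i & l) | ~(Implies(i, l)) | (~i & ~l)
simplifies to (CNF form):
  True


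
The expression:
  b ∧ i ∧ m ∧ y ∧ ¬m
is never true.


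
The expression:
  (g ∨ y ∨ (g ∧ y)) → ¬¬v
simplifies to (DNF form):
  v ∨ (¬g ∧ ¬y)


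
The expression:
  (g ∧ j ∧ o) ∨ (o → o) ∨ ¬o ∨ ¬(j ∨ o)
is always true.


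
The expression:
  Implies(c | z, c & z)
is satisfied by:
  {z: False, c: False}
  {c: True, z: True}


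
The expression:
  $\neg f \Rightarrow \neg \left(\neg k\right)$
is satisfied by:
  {k: True, f: True}
  {k: True, f: False}
  {f: True, k: False}


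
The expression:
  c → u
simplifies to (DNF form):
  u ∨ ¬c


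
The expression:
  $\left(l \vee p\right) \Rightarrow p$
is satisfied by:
  {p: True, l: False}
  {l: False, p: False}
  {l: True, p: True}


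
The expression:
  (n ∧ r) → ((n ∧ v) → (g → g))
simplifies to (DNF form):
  True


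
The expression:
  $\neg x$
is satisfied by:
  {x: False}


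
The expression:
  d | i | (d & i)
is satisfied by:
  {i: True, d: True}
  {i: True, d: False}
  {d: True, i: False}


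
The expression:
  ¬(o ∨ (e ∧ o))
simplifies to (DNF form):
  ¬o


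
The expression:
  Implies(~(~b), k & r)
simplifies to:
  ~b | (k & r)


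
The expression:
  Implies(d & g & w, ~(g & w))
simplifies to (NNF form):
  ~d | ~g | ~w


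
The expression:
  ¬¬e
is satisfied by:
  {e: True}


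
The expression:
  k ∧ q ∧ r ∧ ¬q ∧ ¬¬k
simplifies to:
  False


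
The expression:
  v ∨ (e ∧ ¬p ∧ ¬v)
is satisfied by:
  {v: True, e: True, p: False}
  {v: True, p: False, e: False}
  {v: True, e: True, p: True}
  {v: True, p: True, e: False}
  {e: True, p: False, v: False}


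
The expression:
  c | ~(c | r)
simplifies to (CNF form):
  c | ~r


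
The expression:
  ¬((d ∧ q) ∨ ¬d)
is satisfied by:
  {d: True, q: False}


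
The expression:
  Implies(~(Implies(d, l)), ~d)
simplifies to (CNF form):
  l | ~d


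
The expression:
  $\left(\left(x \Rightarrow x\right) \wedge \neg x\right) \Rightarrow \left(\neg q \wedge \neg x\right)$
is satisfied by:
  {x: True, q: False}
  {q: False, x: False}
  {q: True, x: True}


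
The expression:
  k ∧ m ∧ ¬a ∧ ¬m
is never true.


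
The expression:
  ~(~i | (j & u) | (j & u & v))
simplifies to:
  i & (~j | ~u)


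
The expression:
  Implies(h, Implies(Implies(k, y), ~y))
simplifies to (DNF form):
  ~h | ~y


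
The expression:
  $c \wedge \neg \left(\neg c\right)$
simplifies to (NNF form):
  $c$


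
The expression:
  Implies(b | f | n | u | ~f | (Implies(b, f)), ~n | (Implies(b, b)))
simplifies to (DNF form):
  True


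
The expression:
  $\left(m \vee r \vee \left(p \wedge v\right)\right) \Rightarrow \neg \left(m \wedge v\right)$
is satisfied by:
  {m: False, v: False}
  {v: True, m: False}
  {m: True, v: False}


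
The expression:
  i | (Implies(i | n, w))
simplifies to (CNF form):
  i | w | ~n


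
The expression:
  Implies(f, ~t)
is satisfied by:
  {t: False, f: False}
  {f: True, t: False}
  {t: True, f: False}


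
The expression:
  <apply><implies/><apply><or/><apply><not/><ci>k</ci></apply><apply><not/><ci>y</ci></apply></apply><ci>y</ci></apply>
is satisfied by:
  {y: True}


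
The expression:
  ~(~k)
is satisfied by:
  {k: True}


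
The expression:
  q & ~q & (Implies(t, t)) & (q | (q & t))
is never true.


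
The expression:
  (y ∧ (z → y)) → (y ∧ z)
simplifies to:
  z ∨ ¬y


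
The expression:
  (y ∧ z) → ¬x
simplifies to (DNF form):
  ¬x ∨ ¬y ∨ ¬z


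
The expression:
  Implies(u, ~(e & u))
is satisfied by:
  {u: False, e: False}
  {e: True, u: False}
  {u: True, e: False}


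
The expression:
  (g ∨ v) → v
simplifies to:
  v ∨ ¬g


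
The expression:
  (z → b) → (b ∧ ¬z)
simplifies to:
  (b ∧ ¬z) ∨ (z ∧ ¬b)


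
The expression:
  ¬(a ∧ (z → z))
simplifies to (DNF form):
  ¬a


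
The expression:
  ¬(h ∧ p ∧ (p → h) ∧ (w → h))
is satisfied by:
  {p: False, h: False}
  {h: True, p: False}
  {p: True, h: False}


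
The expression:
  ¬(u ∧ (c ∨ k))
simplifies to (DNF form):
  (¬c ∧ ¬k) ∨ ¬u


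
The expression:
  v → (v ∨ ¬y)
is always true.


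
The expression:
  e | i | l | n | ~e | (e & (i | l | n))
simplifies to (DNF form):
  True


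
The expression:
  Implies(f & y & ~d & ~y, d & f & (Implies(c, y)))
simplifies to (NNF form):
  True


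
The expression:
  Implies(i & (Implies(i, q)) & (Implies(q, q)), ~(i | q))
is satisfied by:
  {q: False, i: False}
  {i: True, q: False}
  {q: True, i: False}


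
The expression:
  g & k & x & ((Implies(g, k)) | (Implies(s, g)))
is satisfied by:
  {x: True, g: True, k: True}


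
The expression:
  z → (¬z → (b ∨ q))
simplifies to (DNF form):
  True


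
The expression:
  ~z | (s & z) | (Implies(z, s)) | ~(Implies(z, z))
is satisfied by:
  {s: True, z: False}
  {z: False, s: False}
  {z: True, s: True}


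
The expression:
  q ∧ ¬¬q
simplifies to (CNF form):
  q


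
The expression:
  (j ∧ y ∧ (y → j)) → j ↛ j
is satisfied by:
  {y: False, j: False}
  {j: True, y: False}
  {y: True, j: False}


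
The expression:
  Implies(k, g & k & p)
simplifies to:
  ~k | (g & p)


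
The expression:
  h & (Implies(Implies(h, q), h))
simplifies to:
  h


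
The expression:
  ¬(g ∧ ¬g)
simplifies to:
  True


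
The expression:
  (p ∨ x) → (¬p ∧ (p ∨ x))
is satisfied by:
  {p: False}


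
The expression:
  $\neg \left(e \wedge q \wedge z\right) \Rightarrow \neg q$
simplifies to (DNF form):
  $\left(e \wedge z\right) \vee \neg q$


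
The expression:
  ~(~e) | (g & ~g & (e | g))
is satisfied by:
  {e: True}


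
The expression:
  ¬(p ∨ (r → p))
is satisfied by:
  {r: True, p: False}


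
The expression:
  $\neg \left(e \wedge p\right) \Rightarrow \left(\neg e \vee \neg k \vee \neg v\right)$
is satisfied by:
  {p: True, k: False, e: False, v: False}
  {v: False, k: False, p: False, e: False}
  {v: True, p: True, k: False, e: False}
  {v: True, k: False, p: False, e: False}
  {e: True, p: True, v: False, k: False}
  {e: True, v: False, k: False, p: False}
  {e: True, v: True, p: True, k: False}
  {e: True, v: True, k: False, p: False}
  {p: True, k: True, e: False, v: False}
  {k: True, e: False, p: False, v: False}
  {v: True, k: True, p: True, e: False}
  {v: True, k: True, e: False, p: False}
  {p: True, k: True, e: True, v: False}
  {k: True, e: True, v: False, p: False}
  {v: True, k: True, e: True, p: True}


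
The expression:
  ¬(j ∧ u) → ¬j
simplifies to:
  u ∨ ¬j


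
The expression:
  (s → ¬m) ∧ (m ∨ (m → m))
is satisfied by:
  {s: False, m: False}
  {m: True, s: False}
  {s: True, m: False}


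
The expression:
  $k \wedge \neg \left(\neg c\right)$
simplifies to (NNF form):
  $c \wedge k$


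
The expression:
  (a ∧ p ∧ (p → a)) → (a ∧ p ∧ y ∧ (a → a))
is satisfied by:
  {y: True, p: False, a: False}
  {p: False, a: False, y: False}
  {y: True, a: True, p: False}
  {a: True, p: False, y: False}
  {y: True, p: True, a: False}
  {p: True, y: False, a: False}
  {y: True, a: True, p: True}


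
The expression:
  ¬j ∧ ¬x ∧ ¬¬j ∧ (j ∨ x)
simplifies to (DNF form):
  False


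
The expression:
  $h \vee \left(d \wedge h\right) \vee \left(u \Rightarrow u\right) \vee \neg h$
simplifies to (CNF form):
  $\text{True}$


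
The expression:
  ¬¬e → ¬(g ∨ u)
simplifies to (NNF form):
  (¬g ∧ ¬u) ∨ ¬e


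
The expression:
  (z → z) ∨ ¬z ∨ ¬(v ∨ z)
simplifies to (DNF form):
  True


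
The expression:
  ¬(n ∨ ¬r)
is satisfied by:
  {r: True, n: False}


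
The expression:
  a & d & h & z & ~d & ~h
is never true.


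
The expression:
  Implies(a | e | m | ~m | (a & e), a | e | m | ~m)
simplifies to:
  True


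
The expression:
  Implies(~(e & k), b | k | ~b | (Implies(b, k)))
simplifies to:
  True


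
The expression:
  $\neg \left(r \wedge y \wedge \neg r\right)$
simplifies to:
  $\text{True}$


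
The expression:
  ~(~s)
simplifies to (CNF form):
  s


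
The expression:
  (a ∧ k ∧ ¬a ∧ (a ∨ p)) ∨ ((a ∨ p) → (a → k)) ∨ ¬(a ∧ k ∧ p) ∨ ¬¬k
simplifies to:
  True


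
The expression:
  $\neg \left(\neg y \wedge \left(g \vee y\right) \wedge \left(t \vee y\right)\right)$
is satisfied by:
  {y: True, g: False, t: False}
  {g: False, t: False, y: False}
  {y: True, t: True, g: False}
  {t: True, g: False, y: False}
  {y: True, g: True, t: False}
  {g: True, y: False, t: False}
  {y: True, t: True, g: True}


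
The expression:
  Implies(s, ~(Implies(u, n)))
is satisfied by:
  {u: True, n: False, s: False}
  {n: False, s: False, u: False}
  {u: True, n: True, s: False}
  {n: True, u: False, s: False}
  {s: True, u: True, n: False}


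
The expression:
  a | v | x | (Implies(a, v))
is always true.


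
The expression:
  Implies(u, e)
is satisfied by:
  {e: True, u: False}
  {u: False, e: False}
  {u: True, e: True}


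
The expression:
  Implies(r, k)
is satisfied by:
  {k: True, r: False}
  {r: False, k: False}
  {r: True, k: True}


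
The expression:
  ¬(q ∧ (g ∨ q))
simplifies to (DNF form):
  ¬q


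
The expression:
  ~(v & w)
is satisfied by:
  {w: False, v: False}
  {v: True, w: False}
  {w: True, v: False}


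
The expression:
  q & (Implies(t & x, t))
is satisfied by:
  {q: True}


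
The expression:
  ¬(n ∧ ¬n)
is always true.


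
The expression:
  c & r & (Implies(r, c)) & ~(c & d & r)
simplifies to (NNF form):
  c & r & ~d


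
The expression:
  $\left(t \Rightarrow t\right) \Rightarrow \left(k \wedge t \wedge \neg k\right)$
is never true.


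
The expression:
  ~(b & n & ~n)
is always true.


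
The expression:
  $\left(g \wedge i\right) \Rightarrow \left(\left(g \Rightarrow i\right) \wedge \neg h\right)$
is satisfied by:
  {h: False, i: False, g: False}
  {g: True, h: False, i: False}
  {i: True, h: False, g: False}
  {g: True, i: True, h: False}
  {h: True, g: False, i: False}
  {g: True, h: True, i: False}
  {i: True, h: True, g: False}


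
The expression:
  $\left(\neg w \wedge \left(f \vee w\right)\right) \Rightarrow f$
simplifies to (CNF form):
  $\text{True}$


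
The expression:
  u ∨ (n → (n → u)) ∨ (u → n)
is always true.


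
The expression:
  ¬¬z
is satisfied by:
  {z: True}


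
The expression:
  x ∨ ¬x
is always true.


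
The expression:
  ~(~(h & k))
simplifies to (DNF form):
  h & k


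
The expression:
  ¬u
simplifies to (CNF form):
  ¬u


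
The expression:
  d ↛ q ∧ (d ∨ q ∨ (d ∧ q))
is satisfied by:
  {d: True, q: False}


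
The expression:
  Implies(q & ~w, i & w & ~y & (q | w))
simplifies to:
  w | ~q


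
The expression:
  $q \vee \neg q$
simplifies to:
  $\text{True}$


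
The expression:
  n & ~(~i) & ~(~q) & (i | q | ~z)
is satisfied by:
  {i: True, q: True, n: True}


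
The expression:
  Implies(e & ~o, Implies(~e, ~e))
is always true.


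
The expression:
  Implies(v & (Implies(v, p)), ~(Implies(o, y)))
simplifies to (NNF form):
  ~p | ~v | (o & ~y)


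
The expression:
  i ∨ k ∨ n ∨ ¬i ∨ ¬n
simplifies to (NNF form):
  True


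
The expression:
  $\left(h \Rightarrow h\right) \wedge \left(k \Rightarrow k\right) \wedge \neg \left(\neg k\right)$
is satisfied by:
  {k: True}


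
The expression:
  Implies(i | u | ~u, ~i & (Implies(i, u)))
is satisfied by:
  {i: False}


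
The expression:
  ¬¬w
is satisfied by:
  {w: True}


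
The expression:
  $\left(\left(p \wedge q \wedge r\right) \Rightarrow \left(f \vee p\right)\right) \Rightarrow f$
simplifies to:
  $f$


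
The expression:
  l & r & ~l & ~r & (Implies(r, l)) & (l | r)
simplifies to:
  False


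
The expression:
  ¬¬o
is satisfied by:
  {o: True}


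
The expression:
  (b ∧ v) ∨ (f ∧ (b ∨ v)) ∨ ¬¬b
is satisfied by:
  {b: True, v: True, f: True}
  {b: True, v: True, f: False}
  {b: True, f: True, v: False}
  {b: True, f: False, v: False}
  {v: True, f: True, b: False}


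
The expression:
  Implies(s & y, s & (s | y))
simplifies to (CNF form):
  True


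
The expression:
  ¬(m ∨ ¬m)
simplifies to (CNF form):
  False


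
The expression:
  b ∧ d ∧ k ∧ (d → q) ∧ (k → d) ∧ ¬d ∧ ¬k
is never true.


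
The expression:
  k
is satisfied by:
  {k: True}


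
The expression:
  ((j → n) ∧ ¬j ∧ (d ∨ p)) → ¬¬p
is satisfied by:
  {p: True, j: True, d: False}
  {p: True, j: False, d: False}
  {j: True, p: False, d: False}
  {p: False, j: False, d: False}
  {d: True, p: True, j: True}
  {d: True, p: True, j: False}
  {d: True, j: True, p: False}


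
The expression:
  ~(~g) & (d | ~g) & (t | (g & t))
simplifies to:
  d & g & t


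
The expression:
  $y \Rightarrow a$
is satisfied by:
  {a: True, y: False}
  {y: False, a: False}
  {y: True, a: True}


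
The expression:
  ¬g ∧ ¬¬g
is never true.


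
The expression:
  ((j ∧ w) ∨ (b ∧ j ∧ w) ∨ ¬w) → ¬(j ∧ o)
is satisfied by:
  {o: False, j: False}
  {j: True, o: False}
  {o: True, j: False}


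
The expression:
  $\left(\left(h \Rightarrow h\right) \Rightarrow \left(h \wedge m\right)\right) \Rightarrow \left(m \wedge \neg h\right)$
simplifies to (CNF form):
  $\neg h \vee \neg m$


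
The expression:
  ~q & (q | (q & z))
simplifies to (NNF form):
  False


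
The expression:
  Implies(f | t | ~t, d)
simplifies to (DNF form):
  d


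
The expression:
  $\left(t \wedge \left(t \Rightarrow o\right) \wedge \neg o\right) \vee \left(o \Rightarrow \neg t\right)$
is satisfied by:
  {o: False, t: False}
  {t: True, o: False}
  {o: True, t: False}


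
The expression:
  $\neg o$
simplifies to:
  $\neg o$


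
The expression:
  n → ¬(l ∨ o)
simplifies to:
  (¬l ∧ ¬o) ∨ ¬n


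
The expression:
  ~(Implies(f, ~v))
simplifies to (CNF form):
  f & v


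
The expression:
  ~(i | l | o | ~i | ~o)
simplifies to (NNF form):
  False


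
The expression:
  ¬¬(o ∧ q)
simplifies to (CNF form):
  o ∧ q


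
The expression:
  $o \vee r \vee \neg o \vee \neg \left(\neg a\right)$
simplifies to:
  $\text{True}$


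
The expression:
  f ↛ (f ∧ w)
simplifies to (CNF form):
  f ∧ ¬w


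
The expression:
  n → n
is always true.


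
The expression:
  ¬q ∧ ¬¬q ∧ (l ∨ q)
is never true.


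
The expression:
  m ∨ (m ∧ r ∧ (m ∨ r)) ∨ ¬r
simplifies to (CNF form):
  m ∨ ¬r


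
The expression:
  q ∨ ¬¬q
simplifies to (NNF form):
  q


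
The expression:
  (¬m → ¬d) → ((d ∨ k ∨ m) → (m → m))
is always true.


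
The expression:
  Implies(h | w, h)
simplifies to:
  h | ~w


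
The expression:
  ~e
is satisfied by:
  {e: False}


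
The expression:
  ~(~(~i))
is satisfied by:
  {i: False}


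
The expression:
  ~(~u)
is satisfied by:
  {u: True}


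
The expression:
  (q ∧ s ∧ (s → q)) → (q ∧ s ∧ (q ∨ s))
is always true.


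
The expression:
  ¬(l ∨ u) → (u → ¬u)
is always true.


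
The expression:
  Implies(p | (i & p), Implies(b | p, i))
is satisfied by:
  {i: True, p: False}
  {p: False, i: False}
  {p: True, i: True}


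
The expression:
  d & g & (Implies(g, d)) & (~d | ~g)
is never true.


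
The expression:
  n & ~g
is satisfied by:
  {n: True, g: False}


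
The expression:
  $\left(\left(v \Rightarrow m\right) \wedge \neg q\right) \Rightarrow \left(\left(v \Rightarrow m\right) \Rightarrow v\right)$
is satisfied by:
  {q: True, v: True}
  {q: True, v: False}
  {v: True, q: False}


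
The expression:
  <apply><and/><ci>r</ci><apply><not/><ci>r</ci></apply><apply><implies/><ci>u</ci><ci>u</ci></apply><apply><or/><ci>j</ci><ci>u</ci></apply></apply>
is never true.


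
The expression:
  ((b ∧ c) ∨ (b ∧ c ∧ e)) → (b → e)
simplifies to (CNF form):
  e ∨ ¬b ∨ ¬c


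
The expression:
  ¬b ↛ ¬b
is never true.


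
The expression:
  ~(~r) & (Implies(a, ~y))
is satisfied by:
  {r: True, y: False, a: False}
  {a: True, r: True, y: False}
  {y: True, r: True, a: False}


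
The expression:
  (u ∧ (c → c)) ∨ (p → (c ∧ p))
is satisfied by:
  {c: True, u: True, p: False}
  {c: True, p: False, u: False}
  {u: True, p: False, c: False}
  {u: False, p: False, c: False}
  {c: True, u: True, p: True}
  {c: True, p: True, u: False}
  {u: True, p: True, c: False}


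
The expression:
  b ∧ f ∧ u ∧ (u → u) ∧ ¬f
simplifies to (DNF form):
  False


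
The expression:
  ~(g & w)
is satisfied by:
  {w: False, g: False}
  {g: True, w: False}
  {w: True, g: False}


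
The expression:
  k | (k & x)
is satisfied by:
  {k: True}


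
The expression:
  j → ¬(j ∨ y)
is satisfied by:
  {j: False}


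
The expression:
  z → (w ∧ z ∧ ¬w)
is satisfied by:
  {z: False}


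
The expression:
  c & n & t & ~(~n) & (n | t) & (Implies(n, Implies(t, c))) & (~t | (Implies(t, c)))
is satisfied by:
  {t: True, c: True, n: True}


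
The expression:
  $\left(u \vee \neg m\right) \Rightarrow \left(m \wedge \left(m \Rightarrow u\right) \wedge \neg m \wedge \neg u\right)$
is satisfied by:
  {m: True, u: False}


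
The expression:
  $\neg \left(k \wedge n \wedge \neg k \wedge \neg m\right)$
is always true.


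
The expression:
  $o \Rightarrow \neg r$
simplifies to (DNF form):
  $\neg o \vee \neg r$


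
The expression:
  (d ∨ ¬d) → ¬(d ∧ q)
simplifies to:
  ¬d ∨ ¬q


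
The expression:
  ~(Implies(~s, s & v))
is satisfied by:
  {s: False}


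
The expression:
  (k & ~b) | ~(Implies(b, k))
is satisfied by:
  {b: True, k: False}
  {k: True, b: False}


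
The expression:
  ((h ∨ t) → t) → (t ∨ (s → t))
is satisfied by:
  {t: True, h: True, s: False}
  {t: True, s: False, h: False}
  {h: True, s: False, t: False}
  {h: False, s: False, t: False}
  {t: True, h: True, s: True}
  {t: True, s: True, h: False}
  {h: True, s: True, t: False}


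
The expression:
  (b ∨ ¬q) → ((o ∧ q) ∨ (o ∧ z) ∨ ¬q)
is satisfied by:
  {o: True, q: False, b: False}
  {q: False, b: False, o: False}
  {b: True, o: True, q: False}
  {b: True, q: False, o: False}
  {o: True, q: True, b: False}
  {q: True, o: False, b: False}
  {b: True, q: True, o: True}


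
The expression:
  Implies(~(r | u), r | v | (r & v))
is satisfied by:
  {r: True, v: True, u: True}
  {r: True, v: True, u: False}
  {r: True, u: True, v: False}
  {r: True, u: False, v: False}
  {v: True, u: True, r: False}
  {v: True, u: False, r: False}
  {u: True, v: False, r: False}


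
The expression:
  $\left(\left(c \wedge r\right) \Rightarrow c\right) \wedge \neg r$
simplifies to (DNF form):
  $\neg r$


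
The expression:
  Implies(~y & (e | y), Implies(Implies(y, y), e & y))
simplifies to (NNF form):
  y | ~e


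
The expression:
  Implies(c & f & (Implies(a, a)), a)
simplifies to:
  a | ~c | ~f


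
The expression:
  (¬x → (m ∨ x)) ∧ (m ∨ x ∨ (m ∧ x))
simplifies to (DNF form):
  m ∨ x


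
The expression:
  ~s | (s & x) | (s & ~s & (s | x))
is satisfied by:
  {x: True, s: False}
  {s: False, x: False}
  {s: True, x: True}


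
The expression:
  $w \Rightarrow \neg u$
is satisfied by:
  {w: False, u: False}
  {u: True, w: False}
  {w: True, u: False}


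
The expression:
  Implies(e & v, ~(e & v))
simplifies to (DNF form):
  ~e | ~v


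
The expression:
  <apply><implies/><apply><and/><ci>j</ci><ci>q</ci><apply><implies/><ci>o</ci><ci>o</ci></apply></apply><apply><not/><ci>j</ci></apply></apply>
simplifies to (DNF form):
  <apply><or/><apply><not/><ci>j</ci></apply><apply><not/><ci>q</ci></apply></apply>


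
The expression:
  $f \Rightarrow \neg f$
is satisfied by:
  {f: False}


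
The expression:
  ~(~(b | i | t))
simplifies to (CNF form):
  b | i | t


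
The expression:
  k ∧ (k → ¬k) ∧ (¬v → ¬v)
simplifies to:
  False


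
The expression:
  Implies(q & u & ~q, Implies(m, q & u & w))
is always true.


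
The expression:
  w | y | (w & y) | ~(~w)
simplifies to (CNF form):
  w | y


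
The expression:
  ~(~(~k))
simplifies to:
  ~k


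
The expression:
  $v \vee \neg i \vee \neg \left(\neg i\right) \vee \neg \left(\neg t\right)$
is always true.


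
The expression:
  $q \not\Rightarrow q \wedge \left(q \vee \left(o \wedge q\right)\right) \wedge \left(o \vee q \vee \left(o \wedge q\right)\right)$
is never true.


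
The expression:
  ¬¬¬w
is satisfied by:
  {w: False}


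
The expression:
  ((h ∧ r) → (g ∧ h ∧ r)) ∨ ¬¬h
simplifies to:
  True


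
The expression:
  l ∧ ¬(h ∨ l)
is never true.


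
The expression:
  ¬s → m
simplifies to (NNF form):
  m ∨ s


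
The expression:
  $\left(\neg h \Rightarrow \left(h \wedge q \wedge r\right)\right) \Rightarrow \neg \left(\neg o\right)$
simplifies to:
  $o \vee \neg h$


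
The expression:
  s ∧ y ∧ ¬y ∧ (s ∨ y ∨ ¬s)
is never true.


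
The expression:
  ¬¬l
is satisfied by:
  {l: True}


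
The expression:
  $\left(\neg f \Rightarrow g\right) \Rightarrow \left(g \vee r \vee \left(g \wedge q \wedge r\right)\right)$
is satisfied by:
  {r: True, g: True, f: False}
  {r: True, g: False, f: False}
  {g: True, r: False, f: False}
  {r: False, g: False, f: False}
  {f: True, r: True, g: True}
  {f: True, r: True, g: False}
  {f: True, g: True, r: False}


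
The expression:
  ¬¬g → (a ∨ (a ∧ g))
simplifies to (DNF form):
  a ∨ ¬g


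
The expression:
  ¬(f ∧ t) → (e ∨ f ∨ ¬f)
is always true.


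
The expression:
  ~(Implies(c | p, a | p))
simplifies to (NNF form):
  c & ~a & ~p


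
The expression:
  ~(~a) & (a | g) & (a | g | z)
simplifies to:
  a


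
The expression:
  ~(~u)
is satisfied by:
  {u: True}


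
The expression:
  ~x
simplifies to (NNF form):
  ~x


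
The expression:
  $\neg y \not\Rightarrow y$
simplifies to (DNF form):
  $\neg y$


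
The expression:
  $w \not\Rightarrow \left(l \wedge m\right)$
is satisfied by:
  {w: True, l: False, m: False}
  {m: True, w: True, l: False}
  {l: True, w: True, m: False}


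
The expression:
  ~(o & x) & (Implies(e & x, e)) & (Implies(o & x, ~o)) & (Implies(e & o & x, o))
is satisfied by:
  {o: False, x: False}
  {x: True, o: False}
  {o: True, x: False}


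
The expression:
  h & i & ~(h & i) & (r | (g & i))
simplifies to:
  False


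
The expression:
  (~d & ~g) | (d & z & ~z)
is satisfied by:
  {g: False, d: False}


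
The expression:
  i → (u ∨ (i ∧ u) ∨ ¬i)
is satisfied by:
  {u: True, i: False}
  {i: False, u: False}
  {i: True, u: True}


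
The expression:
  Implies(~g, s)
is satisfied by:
  {g: True, s: True}
  {g: True, s: False}
  {s: True, g: False}


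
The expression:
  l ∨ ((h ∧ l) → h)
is always true.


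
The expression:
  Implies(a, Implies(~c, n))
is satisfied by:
  {n: True, c: True, a: False}
  {n: True, c: False, a: False}
  {c: True, n: False, a: False}
  {n: False, c: False, a: False}
  {n: True, a: True, c: True}
  {n: True, a: True, c: False}
  {a: True, c: True, n: False}


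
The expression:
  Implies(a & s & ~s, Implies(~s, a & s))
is always true.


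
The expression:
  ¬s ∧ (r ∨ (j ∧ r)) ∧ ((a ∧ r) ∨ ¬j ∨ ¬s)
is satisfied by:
  {r: True, s: False}


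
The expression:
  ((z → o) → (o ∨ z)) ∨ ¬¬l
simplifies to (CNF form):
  l ∨ o ∨ z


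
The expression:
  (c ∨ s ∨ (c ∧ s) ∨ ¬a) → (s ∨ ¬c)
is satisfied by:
  {s: True, c: False}
  {c: False, s: False}
  {c: True, s: True}


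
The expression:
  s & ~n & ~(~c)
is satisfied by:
  {c: True, s: True, n: False}


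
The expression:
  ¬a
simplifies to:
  ¬a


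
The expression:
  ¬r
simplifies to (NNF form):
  ¬r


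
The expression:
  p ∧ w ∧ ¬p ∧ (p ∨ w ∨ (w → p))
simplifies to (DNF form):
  False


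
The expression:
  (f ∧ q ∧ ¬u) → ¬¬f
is always true.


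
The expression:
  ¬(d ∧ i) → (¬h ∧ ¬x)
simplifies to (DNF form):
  (d ∧ i) ∨ (¬h ∧ ¬x) ∨ (d ∧ i ∧ ¬h) ∨ (d ∧ i ∧ ¬x) ∨ (d ∧ ¬h ∧ ¬x) ∨ (i ∧ ¬h ∧ ¬x) ∨ (d ∧ i ∧ ¬h ∧ ¬x)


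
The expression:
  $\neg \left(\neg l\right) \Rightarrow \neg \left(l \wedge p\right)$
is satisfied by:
  {l: False, p: False}
  {p: True, l: False}
  {l: True, p: False}


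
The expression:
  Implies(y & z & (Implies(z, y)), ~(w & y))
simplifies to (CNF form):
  ~w | ~y | ~z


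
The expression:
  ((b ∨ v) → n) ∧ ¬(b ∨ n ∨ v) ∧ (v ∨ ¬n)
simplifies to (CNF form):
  ¬b ∧ ¬n ∧ ¬v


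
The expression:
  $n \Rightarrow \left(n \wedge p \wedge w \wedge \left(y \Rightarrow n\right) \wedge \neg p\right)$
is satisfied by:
  {n: False}


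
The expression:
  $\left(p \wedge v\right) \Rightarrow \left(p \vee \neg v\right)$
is always true.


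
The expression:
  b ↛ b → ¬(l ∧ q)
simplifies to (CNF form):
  True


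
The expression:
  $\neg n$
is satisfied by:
  {n: False}


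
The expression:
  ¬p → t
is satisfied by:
  {t: True, p: True}
  {t: True, p: False}
  {p: True, t: False}


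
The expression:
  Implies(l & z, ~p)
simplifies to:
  ~l | ~p | ~z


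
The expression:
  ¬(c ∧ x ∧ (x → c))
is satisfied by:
  {c: False, x: False}
  {x: True, c: False}
  {c: True, x: False}


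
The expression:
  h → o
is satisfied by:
  {o: True, h: False}
  {h: False, o: False}
  {h: True, o: True}


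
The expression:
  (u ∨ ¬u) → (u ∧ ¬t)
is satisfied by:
  {u: True, t: False}


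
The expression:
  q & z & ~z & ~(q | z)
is never true.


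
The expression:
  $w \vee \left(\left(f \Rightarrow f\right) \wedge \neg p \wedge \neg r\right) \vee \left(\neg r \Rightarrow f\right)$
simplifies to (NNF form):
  $f \vee r \vee w \vee \neg p$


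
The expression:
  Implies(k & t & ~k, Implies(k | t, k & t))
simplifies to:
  True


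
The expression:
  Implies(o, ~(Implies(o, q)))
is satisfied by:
  {o: False, q: False}
  {q: True, o: False}
  {o: True, q: False}


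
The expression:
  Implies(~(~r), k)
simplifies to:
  k | ~r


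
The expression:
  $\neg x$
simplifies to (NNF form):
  $\neg x$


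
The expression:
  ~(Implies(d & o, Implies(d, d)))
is never true.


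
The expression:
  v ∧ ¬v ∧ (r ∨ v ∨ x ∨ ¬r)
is never true.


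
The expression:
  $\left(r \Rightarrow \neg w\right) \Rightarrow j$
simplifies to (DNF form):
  $j \vee \left(r \wedge w\right)$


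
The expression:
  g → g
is always true.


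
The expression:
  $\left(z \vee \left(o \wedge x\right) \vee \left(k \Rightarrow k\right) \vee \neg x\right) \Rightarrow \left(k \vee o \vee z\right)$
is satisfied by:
  {k: True, z: True, o: True}
  {k: True, z: True, o: False}
  {k: True, o: True, z: False}
  {k: True, o: False, z: False}
  {z: True, o: True, k: False}
  {z: True, o: False, k: False}
  {o: True, z: False, k: False}


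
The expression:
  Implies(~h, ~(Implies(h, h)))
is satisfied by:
  {h: True}


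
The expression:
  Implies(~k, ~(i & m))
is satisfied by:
  {k: True, m: False, i: False}
  {m: False, i: False, k: False}
  {i: True, k: True, m: False}
  {i: True, m: False, k: False}
  {k: True, m: True, i: False}
  {m: True, k: False, i: False}
  {i: True, m: True, k: True}


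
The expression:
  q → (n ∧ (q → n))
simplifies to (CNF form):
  n ∨ ¬q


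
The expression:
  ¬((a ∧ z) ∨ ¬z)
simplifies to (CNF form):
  z ∧ ¬a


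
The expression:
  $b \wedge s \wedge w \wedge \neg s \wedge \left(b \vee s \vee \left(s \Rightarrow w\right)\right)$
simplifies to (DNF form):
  $\text{False}$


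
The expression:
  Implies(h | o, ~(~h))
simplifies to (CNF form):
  h | ~o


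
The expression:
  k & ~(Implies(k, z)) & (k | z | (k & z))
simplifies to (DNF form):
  k & ~z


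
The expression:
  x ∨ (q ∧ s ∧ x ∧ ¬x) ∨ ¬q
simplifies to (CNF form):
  x ∨ ¬q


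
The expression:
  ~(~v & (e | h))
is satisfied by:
  {v: True, e: False, h: False}
  {v: True, h: True, e: False}
  {v: True, e: True, h: False}
  {v: True, h: True, e: True}
  {h: False, e: False, v: False}


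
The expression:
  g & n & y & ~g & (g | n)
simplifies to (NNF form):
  False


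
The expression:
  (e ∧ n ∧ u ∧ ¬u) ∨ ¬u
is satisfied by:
  {u: False}


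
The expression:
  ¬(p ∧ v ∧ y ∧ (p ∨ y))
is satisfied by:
  {p: False, v: False, y: False}
  {y: True, p: False, v: False}
  {v: True, p: False, y: False}
  {y: True, v: True, p: False}
  {p: True, y: False, v: False}
  {y: True, p: True, v: False}
  {v: True, p: True, y: False}


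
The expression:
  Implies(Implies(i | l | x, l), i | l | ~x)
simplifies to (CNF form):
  True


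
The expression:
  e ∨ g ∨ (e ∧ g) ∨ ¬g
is always true.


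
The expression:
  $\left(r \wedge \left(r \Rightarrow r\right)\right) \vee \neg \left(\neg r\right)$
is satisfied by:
  {r: True}


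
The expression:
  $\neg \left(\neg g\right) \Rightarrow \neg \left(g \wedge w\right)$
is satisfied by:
  {w: False, g: False}
  {g: True, w: False}
  {w: True, g: False}


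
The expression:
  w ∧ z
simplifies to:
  w ∧ z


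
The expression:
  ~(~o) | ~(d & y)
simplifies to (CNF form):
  o | ~d | ~y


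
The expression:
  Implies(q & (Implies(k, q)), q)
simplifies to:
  True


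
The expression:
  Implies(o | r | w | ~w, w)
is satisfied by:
  {w: True}


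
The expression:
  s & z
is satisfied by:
  {z: True, s: True}


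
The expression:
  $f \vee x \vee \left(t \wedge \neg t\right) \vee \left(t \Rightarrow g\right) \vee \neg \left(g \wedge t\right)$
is always true.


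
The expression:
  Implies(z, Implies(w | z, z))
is always true.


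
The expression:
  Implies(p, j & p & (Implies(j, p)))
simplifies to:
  j | ~p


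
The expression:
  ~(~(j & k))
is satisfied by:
  {j: True, k: True}


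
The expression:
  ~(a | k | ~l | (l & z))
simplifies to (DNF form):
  l & ~a & ~k & ~z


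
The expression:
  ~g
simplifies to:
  ~g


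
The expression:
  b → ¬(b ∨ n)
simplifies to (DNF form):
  ¬b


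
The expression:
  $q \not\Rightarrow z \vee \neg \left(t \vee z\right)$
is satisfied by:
  {q: True, t: False, z: False}
  {t: False, z: False, q: False}
  {q: True, t: True, z: False}


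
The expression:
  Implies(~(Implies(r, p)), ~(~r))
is always true.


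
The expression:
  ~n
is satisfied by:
  {n: False}


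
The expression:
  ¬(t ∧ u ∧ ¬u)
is always true.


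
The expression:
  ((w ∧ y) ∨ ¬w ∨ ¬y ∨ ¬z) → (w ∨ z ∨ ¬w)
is always true.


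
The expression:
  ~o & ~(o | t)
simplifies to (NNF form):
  ~o & ~t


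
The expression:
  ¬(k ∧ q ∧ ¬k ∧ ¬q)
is always true.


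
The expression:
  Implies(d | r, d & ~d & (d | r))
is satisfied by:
  {d: False, r: False}


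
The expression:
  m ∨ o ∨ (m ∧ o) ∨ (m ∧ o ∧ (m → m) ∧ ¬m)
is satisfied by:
  {o: True, m: True}
  {o: True, m: False}
  {m: True, o: False}


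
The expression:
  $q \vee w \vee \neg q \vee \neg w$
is always true.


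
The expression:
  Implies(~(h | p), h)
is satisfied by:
  {p: True, h: True}
  {p: True, h: False}
  {h: True, p: False}


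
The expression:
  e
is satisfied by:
  {e: True}


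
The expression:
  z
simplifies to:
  z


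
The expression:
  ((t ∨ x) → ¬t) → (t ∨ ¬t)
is always true.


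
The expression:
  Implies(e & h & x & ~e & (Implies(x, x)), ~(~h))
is always true.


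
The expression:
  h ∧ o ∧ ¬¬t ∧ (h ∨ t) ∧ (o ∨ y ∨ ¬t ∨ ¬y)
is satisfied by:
  {t: True, h: True, o: True}


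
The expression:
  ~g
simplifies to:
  ~g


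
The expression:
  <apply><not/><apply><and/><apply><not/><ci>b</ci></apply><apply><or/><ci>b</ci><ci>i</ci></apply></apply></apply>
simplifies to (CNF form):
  <apply><or/><ci>b</ci><apply><not/><ci>i</ci></apply></apply>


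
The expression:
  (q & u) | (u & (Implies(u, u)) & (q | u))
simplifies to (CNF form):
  u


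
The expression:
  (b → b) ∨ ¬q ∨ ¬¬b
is always true.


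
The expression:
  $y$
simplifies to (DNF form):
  $y$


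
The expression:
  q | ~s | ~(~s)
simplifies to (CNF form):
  True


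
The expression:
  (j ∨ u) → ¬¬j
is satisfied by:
  {j: True, u: False}
  {u: False, j: False}
  {u: True, j: True}


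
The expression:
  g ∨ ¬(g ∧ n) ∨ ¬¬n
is always true.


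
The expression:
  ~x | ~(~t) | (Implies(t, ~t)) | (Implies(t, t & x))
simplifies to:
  True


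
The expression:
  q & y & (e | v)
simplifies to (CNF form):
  q & y & (e | v)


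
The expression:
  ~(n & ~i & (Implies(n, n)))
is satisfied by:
  {i: True, n: False}
  {n: False, i: False}
  {n: True, i: True}


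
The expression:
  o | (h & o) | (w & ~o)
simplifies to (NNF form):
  o | w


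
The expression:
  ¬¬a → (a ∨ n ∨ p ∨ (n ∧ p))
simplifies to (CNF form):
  True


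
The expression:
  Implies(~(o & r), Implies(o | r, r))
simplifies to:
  r | ~o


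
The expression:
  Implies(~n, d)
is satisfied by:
  {n: True, d: True}
  {n: True, d: False}
  {d: True, n: False}


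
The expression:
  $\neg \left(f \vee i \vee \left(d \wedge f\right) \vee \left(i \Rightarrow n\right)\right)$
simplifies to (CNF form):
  $\text{False}$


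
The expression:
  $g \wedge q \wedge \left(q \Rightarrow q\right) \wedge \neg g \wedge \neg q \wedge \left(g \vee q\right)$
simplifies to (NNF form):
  $\text{False}$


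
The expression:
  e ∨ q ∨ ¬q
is always true.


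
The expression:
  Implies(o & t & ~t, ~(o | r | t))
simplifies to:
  True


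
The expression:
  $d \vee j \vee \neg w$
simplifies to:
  $d \vee j \vee \neg w$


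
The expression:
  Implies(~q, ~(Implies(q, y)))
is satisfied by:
  {q: True}


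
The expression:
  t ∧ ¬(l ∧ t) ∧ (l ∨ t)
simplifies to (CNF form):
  t ∧ ¬l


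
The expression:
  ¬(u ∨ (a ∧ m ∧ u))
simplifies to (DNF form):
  ¬u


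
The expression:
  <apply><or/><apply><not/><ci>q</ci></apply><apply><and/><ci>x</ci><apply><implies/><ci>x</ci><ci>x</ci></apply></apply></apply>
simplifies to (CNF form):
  <apply><or/><ci>x</ci><apply><not/><ci>q</ci></apply></apply>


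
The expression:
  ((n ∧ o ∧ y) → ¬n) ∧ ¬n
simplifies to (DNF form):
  ¬n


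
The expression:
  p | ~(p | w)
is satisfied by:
  {p: True, w: False}
  {w: False, p: False}
  {w: True, p: True}


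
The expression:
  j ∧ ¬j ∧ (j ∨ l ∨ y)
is never true.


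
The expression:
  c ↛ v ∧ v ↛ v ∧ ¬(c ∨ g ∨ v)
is never true.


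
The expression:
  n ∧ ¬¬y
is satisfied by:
  {y: True, n: True}
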